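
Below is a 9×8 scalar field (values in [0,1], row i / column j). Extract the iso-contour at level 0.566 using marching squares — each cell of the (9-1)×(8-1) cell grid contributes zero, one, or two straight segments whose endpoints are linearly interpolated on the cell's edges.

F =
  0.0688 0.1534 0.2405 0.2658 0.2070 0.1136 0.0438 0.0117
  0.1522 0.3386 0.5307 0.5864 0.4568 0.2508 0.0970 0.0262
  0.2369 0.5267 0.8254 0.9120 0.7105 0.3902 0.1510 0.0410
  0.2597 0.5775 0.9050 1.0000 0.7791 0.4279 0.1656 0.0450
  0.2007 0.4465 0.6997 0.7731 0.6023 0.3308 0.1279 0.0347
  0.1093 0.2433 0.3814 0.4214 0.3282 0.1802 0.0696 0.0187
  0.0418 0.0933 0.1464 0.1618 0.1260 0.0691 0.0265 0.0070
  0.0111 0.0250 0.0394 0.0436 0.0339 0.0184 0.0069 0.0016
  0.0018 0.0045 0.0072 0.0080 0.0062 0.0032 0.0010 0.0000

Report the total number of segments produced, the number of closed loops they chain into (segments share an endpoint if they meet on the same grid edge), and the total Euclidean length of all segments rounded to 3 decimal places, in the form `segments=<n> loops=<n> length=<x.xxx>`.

segments=16 loops=1 length=11.326

cell (0,2): code 0100 → (0.936,3.000)–(1.000,2.634)
cell (0,3): code 1000 → (1.000,3.157)–(0.936,3.000)
cell (1,1): code 0100 → (1.120,2.000)–(2.000,1.132)
cell (1,2): code 1110 → (1.000,2.634)–(1.120,2.000)
cell (1,3): code 1101 → (1.430,4.000)–(1.000,3.157)
cell (1,4): code 1000 → (2.000,4.451)–(1.430,4.000)
cell (2,0): code 0100 → (2.774,1.000)–(3.000,0.964)
cell (2,1): code 1110 → (2.000,1.132)–(2.774,1.000)
cell (2,4): code 1001 → (3.000,4.607)–(2.000,4.451)
cell (3,0): code 0010 → (3.000,0.964)–(3.088,1.000)
cell (3,1): code 0111 → (3.088,1.000)–(4.000,1.472)
cell (3,4): code 1001 → (4.000,4.134)–(3.000,4.607)
cell (4,1): code 0010 → (4.000,1.472)–(4.420,2.000)
cell (4,2): code 0011 → (4.420,2.000)–(4.589,3.000)
cell (4,3): code 0011 → (4.589,3.000)–(4.132,4.000)
cell (4,4): code 0001 → (4.132,4.000)–(4.000,4.134)
total: 16 segments, chained into 1 closed loop(s), length Σ = 11.326364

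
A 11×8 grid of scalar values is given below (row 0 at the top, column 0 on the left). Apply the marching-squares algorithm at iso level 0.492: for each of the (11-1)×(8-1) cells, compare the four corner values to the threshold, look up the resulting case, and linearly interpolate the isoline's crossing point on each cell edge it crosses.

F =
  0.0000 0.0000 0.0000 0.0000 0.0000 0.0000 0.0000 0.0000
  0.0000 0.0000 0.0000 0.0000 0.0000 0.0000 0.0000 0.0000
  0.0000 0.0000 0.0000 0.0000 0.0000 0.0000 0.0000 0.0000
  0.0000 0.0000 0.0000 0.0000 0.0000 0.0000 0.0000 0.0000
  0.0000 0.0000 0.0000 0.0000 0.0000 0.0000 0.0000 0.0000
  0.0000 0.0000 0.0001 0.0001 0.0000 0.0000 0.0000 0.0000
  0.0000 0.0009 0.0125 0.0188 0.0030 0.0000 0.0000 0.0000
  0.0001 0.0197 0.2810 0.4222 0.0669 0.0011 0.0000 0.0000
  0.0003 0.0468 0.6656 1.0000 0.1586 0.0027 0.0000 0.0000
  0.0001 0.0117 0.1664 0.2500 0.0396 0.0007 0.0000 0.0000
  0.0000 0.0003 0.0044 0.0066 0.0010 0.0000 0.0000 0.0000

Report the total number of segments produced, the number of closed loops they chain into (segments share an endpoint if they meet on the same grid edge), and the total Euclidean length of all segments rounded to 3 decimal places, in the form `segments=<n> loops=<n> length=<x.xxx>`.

cell (7,1): code 0100 → (7.549,2.000)–(8.000,1.719)
cell (7,2): code 1100 → (7.121,3.000)–(7.549,2.000)
cell (7,3): code 1000 → (8.000,3.604)–(7.121,3.000)
cell (8,1): code 0010 → (8.000,1.719)–(8.348,2.000)
cell (8,2): code 0011 → (8.348,2.000)–(8.677,3.000)
cell (8,3): code 0001 → (8.677,3.000)–(8.000,3.604)
total: 6 segments, chained into 1 closed loop(s), length Σ = 5.092749

segments=6 loops=1 length=5.093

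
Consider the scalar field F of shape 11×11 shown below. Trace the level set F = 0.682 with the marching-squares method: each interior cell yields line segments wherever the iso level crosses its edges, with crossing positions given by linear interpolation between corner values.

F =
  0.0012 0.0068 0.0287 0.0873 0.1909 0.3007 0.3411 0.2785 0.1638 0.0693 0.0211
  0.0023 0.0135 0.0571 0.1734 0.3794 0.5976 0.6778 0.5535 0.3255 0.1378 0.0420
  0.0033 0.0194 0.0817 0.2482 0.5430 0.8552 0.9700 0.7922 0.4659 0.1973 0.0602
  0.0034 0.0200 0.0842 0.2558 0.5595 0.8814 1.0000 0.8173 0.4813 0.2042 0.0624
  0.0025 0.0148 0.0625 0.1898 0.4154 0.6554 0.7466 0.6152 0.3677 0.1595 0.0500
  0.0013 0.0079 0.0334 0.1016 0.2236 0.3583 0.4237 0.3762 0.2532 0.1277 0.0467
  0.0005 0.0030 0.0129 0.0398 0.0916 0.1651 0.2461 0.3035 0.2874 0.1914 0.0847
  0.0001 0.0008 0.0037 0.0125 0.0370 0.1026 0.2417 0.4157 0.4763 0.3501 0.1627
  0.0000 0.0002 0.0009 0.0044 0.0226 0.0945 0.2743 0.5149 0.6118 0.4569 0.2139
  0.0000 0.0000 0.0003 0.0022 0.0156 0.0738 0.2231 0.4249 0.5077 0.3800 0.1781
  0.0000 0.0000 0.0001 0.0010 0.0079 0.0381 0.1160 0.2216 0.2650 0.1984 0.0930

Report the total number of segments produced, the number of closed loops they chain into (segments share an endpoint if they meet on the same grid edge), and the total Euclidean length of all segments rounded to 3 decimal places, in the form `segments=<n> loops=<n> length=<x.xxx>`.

segments=12 loops=1 length=9.672

cell (1,4): code 0100 → (1.328,5.000)–(2.000,4.445)
cell (1,5): code 1100 → (1.014,6.000)–(1.328,5.000)
cell (1,6): code 1100 → (1.538,7.000)–(1.014,6.000)
cell (1,7): code 1000 → (2.000,7.338)–(1.538,7.000)
cell (2,4): code 0110 → (2.000,4.445)–(3.000,4.381)
cell (2,7): code 1001 → (3.000,7.403)–(2.000,7.338)
cell (3,4): code 0010 → (3.000,4.381)–(3.882,5.000)
cell (3,5): code 0111 → (3.882,5.000)–(4.000,5.292)
cell (3,6): code 1011 → (4.000,6.492)–(3.669,7.000)
cell (3,7): code 0001 → (3.669,7.000)–(3.000,7.403)
cell (4,5): code 0010 → (4.000,5.292)–(4.200,6.000)
cell (4,6): code 0001 → (4.200,6.000)–(4.000,6.492)
total: 12 segments, chained into 1 closed loop(s), length Σ = 9.671765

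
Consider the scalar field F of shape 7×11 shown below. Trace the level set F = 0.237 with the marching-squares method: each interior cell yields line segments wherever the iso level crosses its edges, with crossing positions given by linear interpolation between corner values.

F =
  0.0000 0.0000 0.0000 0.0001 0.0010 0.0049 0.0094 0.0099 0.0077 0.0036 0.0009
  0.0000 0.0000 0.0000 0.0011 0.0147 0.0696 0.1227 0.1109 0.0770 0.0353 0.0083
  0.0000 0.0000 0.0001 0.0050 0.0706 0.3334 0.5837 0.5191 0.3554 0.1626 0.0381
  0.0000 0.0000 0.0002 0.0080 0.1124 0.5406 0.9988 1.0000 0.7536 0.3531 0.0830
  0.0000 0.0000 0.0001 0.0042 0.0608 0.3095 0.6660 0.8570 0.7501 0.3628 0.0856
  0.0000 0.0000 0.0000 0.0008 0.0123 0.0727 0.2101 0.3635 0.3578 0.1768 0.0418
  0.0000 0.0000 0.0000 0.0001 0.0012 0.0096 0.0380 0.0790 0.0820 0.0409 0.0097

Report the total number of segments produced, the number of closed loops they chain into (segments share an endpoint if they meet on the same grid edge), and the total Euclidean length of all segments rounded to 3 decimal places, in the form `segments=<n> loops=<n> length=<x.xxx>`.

cell (1,4): code 0100 → (1.635,5.000)–(2.000,4.633)
cell (1,5): code 1100 → (1.248,6.000)–(1.635,5.000)
cell (1,6): code 1100 → (1.309,7.000)–(1.248,6.000)
cell (1,7): code 1100 → (1.575,8.000)–(1.309,7.000)
cell (1,8): code 1000 → (2.000,8.614)–(1.575,8.000)
cell (2,4): code 0110 → (2.000,4.633)–(3.000,4.291)
cell (2,8): code 1101 → (2.391,9.000)–(2.000,8.614)
cell (2,9): code 1000 → (3.000,9.430)–(2.391,9.000)
cell (3,4): code 0110 → (3.000,4.291)–(4.000,4.708)
cell (3,9): code 1001 → (4.000,9.454)–(3.000,9.430)
cell (4,4): code 0010 → (4.000,4.708)–(4.306,5.000)
cell (4,5): code 0011 → (4.306,5.000)–(4.941,6.000)
cell (4,6): code 0111 → (4.941,6.000)–(5.000,6.175)
cell (4,8): code 1011 → (5.000,8.667)–(4.676,9.000)
cell (4,9): code 0001 → (4.676,9.000)–(4.000,9.454)
cell (5,6): code 0010 → (5.000,6.175)–(5.445,7.000)
cell (5,7): code 0011 → (5.445,7.000)–(5.438,8.000)
cell (5,8): code 0001 → (5.438,8.000)–(5.000,8.667)
total: 18 segments, chained into 1 closed loop(s), length Σ = 14.615203

segments=18 loops=1 length=14.615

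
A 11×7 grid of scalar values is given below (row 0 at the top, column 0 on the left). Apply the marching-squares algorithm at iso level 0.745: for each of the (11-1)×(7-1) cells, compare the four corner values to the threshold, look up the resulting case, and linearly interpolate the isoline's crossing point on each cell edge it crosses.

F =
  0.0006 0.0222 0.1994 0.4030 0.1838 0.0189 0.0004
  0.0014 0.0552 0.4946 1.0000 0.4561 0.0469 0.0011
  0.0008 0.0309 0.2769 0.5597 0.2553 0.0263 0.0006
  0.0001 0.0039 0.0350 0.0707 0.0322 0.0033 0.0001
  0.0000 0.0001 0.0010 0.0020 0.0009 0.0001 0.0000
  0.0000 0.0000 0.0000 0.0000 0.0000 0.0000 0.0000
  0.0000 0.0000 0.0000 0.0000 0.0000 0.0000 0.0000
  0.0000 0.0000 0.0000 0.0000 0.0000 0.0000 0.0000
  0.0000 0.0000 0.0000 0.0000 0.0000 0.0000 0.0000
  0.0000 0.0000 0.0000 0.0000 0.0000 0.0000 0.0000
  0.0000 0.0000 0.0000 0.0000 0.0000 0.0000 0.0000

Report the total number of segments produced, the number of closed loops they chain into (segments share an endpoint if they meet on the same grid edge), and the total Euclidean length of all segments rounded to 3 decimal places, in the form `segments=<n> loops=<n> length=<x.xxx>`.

segments=4 loops=1 length=2.809

cell (0,2): code 0100 → (0.573,3.000)–(1.000,2.495)
cell (0,3): code 1000 → (1.000,3.469)–(0.573,3.000)
cell (1,2): code 0010 → (1.000,2.495)–(1.579,3.000)
cell (1,3): code 0001 → (1.579,3.000)–(1.000,3.469)
total: 4 segments, chained into 1 closed loop(s), length Σ = 2.808545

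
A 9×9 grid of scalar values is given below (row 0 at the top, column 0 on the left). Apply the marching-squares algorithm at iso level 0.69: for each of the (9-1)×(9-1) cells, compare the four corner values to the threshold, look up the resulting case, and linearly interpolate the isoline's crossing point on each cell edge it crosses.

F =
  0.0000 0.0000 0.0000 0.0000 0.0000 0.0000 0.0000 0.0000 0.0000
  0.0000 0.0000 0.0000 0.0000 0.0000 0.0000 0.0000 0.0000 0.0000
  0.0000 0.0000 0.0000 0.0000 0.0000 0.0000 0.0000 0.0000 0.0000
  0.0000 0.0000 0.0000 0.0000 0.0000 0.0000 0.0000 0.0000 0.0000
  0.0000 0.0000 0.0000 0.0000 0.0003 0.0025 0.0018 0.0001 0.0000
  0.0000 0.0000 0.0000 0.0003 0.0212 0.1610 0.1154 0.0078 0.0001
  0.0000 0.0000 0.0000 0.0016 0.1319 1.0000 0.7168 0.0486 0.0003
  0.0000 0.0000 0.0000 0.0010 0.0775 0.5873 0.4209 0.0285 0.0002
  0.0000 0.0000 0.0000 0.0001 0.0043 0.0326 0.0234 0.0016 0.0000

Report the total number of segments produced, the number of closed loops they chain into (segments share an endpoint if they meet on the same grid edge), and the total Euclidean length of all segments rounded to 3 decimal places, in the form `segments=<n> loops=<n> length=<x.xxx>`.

segments=6 loops=1 length=3.755

cell (5,4): code 0100 → (5.631,5.000)–(6.000,4.643)
cell (5,5): code 1100 → (5.955,6.000)–(5.631,5.000)
cell (5,6): code 1000 → (6.000,6.040)–(5.955,6.000)
cell (6,4): code 0010 → (6.000,4.643)–(6.751,5.000)
cell (6,5): code 0011 → (6.751,5.000)–(6.091,6.000)
cell (6,6): code 0001 → (6.091,6.000)–(6.000,6.040)
total: 6 segments, chained into 1 closed loop(s), length Σ = 3.754522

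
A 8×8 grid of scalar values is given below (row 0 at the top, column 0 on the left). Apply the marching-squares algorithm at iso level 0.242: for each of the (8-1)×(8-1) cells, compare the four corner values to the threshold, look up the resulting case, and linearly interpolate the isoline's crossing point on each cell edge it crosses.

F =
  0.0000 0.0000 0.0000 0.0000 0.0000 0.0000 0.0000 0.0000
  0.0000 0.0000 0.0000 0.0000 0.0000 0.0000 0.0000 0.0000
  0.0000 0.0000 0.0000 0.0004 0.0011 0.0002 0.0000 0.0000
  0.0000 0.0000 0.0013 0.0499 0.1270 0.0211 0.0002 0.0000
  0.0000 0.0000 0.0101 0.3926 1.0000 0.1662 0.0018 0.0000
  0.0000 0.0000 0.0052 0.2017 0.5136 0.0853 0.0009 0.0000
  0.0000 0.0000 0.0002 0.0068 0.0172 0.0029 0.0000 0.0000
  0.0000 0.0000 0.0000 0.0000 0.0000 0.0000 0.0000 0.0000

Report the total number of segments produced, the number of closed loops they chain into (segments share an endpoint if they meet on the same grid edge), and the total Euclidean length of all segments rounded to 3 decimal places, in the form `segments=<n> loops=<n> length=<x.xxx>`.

segments=8 loops=1 length=6.967

cell (3,2): code 0100 → (3.561,3.000)–(4.000,2.606)
cell (3,3): code 1100 → (3.132,4.000)–(3.561,3.000)
cell (3,4): code 1000 → (4.000,4.909)–(3.132,4.000)
cell (4,2): code 0010 → (4.000,2.606)–(4.789,3.000)
cell (4,3): code 0111 → (4.789,3.000)–(5.000,3.129)
cell (4,4): code 1001 → (5.000,4.634)–(4.000,4.909)
cell (5,3): code 0010 → (5.000,3.129)–(5.547,4.000)
cell (5,4): code 0001 → (5.547,4.000)–(5.000,4.634)
total: 8 segments, chained into 1 closed loop(s), length Σ = 6.967486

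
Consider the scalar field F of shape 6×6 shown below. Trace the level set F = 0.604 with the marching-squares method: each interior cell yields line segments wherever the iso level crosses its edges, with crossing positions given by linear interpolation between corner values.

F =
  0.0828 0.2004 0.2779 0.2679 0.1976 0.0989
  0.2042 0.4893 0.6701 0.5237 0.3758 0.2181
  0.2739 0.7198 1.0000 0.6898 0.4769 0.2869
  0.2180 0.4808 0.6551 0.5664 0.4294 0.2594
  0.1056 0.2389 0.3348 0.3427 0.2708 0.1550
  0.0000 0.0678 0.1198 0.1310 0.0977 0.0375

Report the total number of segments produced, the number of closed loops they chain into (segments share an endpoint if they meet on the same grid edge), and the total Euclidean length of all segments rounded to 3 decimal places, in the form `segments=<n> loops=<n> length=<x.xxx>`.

segments=12 loops=1 length=7.324

cell (0,1): code 0100 → (0.831,2.000)–(1.000,1.634)
cell (0,2): code 1000 → (1.000,2.452)–(0.831,2.000)
cell (1,0): code 0100 → (1.498,1.000)–(2.000,0.740)
cell (1,1): code 1110 → (1.000,1.634)–(1.498,1.000)
cell (1,2): code 1101 → (1.483,3.000)–(1.000,2.452)
cell (1,3): code 1000 → (2.000,3.403)–(1.483,3.000)
cell (2,0): code 0010 → (2.000,0.740)–(2.485,1.000)
cell (2,1): code 0111 → (2.485,1.000)–(3.000,1.707)
cell (2,2): code 1011 → (3.000,2.576)–(2.695,3.000)
cell (2,3): code 0001 → (2.695,3.000)–(2.000,3.403)
cell (3,1): code 0010 → (3.000,1.707)–(3.160,2.000)
cell (3,2): code 0001 → (3.160,2.000)–(3.000,2.576)
total: 12 segments, chained into 1 closed loop(s), length Σ = 7.324444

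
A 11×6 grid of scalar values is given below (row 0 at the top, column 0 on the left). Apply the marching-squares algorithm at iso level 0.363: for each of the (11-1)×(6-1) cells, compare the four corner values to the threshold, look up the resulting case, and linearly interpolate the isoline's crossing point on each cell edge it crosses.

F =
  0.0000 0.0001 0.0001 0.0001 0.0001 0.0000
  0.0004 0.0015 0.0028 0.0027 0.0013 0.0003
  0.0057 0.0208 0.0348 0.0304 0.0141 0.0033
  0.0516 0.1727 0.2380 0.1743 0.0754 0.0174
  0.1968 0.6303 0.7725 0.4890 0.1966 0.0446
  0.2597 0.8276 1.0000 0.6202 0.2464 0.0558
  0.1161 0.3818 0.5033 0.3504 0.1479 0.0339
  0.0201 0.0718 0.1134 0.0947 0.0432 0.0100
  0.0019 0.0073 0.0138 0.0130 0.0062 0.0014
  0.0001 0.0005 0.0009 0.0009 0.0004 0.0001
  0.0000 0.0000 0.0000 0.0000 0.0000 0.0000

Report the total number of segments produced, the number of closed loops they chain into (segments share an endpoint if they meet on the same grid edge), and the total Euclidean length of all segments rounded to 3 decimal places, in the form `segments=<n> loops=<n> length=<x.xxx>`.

cell (3,0): code 0100 → (3.416,1.000)–(4.000,0.383)
cell (3,1): code 1100 → (3.234,2.000)–(3.416,1.000)
cell (3,2): code 1100 → (3.600,3.000)–(3.234,2.000)
cell (3,3): code 1000 → (4.000,3.431)–(3.600,3.000)
cell (4,0): code 0110 → (4.000,0.383)–(5.000,0.182)
cell (4,3): code 1001 → (5.000,3.688)–(4.000,3.431)
cell (5,0): code 0110 → (5.000,0.182)–(6.000,0.929)
cell (5,2): code 1011 → (6.000,2.918)–(5.953,3.000)
cell (5,3): code 0001 → (5.953,3.000)–(5.000,3.688)
cell (6,0): code 0010 → (6.000,0.929)–(6.061,1.000)
cell (6,1): code 0011 → (6.061,1.000)–(6.360,2.000)
cell (6,2): code 0001 → (6.360,2.000)–(6.000,2.918)
total: 12 segments, chained into 1 closed loop(s), length Σ = 10.212847

segments=12 loops=1 length=10.213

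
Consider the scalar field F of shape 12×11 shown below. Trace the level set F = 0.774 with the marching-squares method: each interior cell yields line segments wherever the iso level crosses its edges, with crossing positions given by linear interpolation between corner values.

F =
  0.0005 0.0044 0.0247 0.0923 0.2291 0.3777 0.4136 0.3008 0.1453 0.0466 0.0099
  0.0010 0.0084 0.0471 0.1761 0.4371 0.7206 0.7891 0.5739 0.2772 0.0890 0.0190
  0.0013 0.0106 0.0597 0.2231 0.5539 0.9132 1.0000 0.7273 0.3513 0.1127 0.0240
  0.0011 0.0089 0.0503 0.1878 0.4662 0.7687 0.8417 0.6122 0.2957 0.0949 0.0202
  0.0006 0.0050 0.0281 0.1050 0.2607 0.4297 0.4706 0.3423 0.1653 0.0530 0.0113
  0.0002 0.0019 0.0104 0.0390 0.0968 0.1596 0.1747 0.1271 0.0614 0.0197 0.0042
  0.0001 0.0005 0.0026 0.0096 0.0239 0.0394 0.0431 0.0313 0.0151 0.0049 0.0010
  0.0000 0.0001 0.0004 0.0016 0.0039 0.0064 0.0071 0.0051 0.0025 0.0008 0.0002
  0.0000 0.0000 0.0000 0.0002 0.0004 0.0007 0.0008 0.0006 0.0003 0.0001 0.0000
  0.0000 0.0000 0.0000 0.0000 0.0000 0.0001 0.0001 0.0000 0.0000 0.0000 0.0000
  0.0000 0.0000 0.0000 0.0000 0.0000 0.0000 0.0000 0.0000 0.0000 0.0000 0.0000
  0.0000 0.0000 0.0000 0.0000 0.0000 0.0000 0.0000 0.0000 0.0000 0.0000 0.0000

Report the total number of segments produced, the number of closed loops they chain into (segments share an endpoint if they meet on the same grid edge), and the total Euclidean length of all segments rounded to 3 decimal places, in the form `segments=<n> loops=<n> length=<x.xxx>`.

cell (0,5): code 0100 → (0.960,6.000)–(1.000,5.780)
cell (0,6): code 1000 → (1.000,6.070)–(0.960,6.000)
cell (1,4): code 0100 → (1.277,5.000)–(2.000,4.613)
cell (1,5): code 1110 → (1.000,5.780)–(1.277,5.000)
cell (1,6): code 1001 → (2.000,6.829)–(1.000,6.070)
cell (2,4): code 0010 → (2.000,4.613)–(2.963,5.000)
cell (2,5): code 0111 → (2.963,5.000)–(3.000,5.073)
cell (2,6): code 1001 → (3.000,6.295)–(2.000,6.829)
cell (3,5): code 0010 → (3.000,5.073)–(3.182,6.000)
cell (3,6): code 0001 → (3.182,6.000)–(3.000,6.295)
total: 10 segments, chained into 1 closed loop(s), length Σ = 6.752743

segments=10 loops=1 length=6.753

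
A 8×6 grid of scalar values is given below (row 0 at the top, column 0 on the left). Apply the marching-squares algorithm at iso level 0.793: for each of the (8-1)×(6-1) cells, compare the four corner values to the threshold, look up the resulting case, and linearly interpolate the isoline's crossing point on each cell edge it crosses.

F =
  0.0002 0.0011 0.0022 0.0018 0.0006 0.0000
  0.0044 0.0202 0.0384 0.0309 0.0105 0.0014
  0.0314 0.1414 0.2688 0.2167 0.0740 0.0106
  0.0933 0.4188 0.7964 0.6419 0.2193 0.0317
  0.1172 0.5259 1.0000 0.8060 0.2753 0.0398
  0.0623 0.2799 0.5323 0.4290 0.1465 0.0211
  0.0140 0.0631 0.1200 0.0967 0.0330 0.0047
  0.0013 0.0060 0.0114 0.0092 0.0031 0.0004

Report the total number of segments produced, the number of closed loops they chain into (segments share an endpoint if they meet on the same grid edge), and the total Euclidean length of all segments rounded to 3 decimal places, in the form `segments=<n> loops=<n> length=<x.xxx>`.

cell (2,1): code 0100 → (2.994,2.000)–(3.000,1.991)
cell (2,2): code 1000 → (3.000,2.022)–(2.994,2.000)
cell (3,1): code 0110 → (3.000,1.991)–(4.000,1.563)
cell (3,2): code 1101 → (3.921,3.000)–(3.000,2.022)
cell (3,3): code 1000 → (4.000,3.024)–(3.921,3.000)
cell (4,1): code 0010 → (4.000,1.563)–(4.443,2.000)
cell (4,2): code 0011 → (4.443,2.000)–(4.034,3.000)
cell (4,3): code 0001 → (4.034,3.000)–(4.000,3.024)
total: 8 segments, chained into 1 closed loop(s), length Σ = 4.291836

segments=8 loops=1 length=4.292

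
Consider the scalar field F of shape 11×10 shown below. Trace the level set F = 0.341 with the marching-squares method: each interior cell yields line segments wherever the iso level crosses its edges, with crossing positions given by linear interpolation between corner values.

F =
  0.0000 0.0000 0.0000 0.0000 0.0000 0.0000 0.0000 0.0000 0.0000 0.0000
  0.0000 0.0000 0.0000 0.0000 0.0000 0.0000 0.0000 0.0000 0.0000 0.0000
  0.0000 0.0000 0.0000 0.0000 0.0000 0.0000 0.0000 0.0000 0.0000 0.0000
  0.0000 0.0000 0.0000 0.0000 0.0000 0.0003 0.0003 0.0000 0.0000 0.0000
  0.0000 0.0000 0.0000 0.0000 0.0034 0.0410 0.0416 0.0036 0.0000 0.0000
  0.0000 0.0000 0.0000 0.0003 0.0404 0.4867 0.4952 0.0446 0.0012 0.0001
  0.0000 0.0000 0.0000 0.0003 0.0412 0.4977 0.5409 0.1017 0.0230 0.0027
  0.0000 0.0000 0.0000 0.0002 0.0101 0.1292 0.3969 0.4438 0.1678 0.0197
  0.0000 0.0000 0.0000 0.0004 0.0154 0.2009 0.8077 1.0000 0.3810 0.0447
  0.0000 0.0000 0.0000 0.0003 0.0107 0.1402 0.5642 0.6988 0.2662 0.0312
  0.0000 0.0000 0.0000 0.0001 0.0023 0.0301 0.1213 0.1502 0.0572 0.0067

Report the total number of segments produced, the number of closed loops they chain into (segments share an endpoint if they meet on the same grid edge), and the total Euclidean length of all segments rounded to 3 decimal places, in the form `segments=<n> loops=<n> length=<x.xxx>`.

cell (4,4): code 0100 → (4.673,5.000)–(5.000,4.674)
cell (4,5): code 1100 → (4.660,6.000)–(4.673,5.000)
cell (4,6): code 1000 → (5.000,6.342)–(4.660,6.000)
cell (5,4): code 0110 → (5.000,4.674)–(6.000,4.657)
cell (5,6): code 1001 → (6.000,6.455)–(5.000,6.342)
cell (6,4): code 0010 → (6.000,4.657)–(6.425,5.000)
cell (6,5): code 0111 → (6.425,5.000)–(7.000,5.791)
cell (6,6): code 1101 → (6.700,7.000)–(6.000,6.455)
cell (6,7): code 1000 → (7.000,7.372)–(6.700,7.000)
cell (7,5): code 0110 → (7.000,5.791)–(8.000,5.231)
cell (7,7): code 1101 → (7.812,8.000)–(7.000,7.372)
cell (7,8): code 1000 → (8.000,8.119)–(7.812,8.000)
cell (8,5): code 0110 → (8.000,5.231)–(9.000,5.474)
cell (8,7): code 1011 → (9.000,7.827)–(8.348,8.000)
cell (8,8): code 0001 → (8.348,8.000)–(8.000,8.119)
cell (9,5): code 0010 → (9.000,5.474)–(9.504,6.000)
cell (9,6): code 0011 → (9.504,6.000)–(9.652,7.000)
cell (9,7): code 0001 → (9.652,7.000)–(9.000,7.827)
total: 18 segments, chained into 1 closed loop(s), length Σ = 14.099844

segments=18 loops=1 length=14.100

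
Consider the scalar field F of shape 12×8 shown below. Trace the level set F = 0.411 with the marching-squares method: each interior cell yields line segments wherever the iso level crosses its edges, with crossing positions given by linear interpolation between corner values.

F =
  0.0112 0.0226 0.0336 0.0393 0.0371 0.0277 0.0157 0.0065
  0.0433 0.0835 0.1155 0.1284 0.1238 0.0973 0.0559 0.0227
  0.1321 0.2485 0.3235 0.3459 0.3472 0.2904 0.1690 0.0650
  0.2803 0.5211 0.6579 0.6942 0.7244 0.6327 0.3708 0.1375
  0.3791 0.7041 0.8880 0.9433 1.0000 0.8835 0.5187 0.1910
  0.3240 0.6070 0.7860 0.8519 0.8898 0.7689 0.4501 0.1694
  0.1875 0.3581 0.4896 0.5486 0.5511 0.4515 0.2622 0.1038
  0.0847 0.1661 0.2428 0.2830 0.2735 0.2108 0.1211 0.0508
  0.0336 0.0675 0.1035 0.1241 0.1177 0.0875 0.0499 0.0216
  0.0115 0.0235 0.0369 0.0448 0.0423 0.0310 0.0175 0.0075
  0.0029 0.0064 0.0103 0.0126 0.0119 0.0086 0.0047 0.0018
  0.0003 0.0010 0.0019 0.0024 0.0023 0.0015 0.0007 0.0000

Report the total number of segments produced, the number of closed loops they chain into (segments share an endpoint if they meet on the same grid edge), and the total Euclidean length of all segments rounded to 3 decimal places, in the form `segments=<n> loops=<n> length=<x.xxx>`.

segments=20 loops=1 length=16.889

cell (2,0): code 0100 → (2.596,1.000)–(3.000,0.543)
cell (2,1): code 1100 → (2.262,2.000)–(2.596,1.000)
cell (2,2): code 1100 → (2.187,3.000)–(2.262,2.000)
cell (2,3): code 1100 → (2.169,4.000)–(2.187,3.000)
cell (2,4): code 1100 → (2.352,5.000)–(2.169,4.000)
cell (2,5): code 1000 → (3.000,5.847)–(2.352,5.000)
cell (3,0): code 0110 → (3.000,0.543)–(4.000,0.098)
cell (3,5): code 1101 → (3.272,6.000)–(3.000,5.847)
cell (3,6): code 1000 → (4.000,6.329)–(3.272,6.000)
cell (4,0): code 0110 → (4.000,0.098)–(5.000,0.307)
cell (4,6): code 1001 → (5.000,6.139)–(4.000,6.329)
cell (5,0): code 0010 → (5.000,0.307)–(5.787,1.000)
cell (5,1): code 0111 → (5.787,1.000)–(6.000,1.402)
cell (5,5): code 1011 → (6.000,5.214)–(5.208,6.000)
cell (5,6): code 0001 → (5.208,6.000)–(5.000,6.139)
cell (6,1): code 0010 → (6.000,1.402)–(6.318,2.000)
cell (6,2): code 0011 → (6.318,2.000)–(6.518,3.000)
cell (6,3): code 0011 → (6.518,3.000)–(6.505,4.000)
cell (6,4): code 0011 → (6.505,4.000)–(6.168,5.000)
cell (6,5): code 0001 → (6.168,5.000)–(6.000,5.214)
total: 20 segments, chained into 1 closed loop(s), length Σ = 16.889078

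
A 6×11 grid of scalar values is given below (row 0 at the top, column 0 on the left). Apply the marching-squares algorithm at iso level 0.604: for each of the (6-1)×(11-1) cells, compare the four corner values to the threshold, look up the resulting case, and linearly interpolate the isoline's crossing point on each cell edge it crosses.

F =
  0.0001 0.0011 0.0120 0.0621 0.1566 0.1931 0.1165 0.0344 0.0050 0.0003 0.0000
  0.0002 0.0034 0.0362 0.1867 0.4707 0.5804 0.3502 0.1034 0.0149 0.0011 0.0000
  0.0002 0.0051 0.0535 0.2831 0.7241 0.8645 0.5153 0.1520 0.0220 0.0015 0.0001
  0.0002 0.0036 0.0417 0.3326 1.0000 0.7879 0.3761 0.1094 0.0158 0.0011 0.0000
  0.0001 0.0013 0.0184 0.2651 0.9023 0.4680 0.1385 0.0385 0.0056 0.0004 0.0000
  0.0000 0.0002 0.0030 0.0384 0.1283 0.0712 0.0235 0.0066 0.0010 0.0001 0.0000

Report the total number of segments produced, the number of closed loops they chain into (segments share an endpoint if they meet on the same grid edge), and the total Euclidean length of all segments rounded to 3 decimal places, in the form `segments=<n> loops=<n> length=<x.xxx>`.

segments=10 loops=1 length=8.574

cell (1,3): code 0100 → (1.526,4.000)–(2.000,3.728)
cell (1,4): code 1100 → (1.083,5.000)–(1.526,4.000)
cell (1,5): code 1000 → (2.000,5.746)–(1.083,5.000)
cell (2,3): code 0110 → (2.000,3.728)–(3.000,3.407)
cell (2,5): code 1001 → (3.000,5.447)–(2.000,5.746)
cell (3,3): code 0110 → (3.000,3.407)–(4.000,3.532)
cell (3,4): code 1011 → (4.000,4.687)–(3.575,5.000)
cell (3,5): code 0001 → (3.575,5.000)–(3.000,5.447)
cell (4,3): code 0010 → (4.000,3.532)–(4.385,4.000)
cell (4,4): code 0001 → (4.385,4.000)–(4.000,4.687)
total: 10 segments, chained into 1 closed loop(s), length Σ = 8.574263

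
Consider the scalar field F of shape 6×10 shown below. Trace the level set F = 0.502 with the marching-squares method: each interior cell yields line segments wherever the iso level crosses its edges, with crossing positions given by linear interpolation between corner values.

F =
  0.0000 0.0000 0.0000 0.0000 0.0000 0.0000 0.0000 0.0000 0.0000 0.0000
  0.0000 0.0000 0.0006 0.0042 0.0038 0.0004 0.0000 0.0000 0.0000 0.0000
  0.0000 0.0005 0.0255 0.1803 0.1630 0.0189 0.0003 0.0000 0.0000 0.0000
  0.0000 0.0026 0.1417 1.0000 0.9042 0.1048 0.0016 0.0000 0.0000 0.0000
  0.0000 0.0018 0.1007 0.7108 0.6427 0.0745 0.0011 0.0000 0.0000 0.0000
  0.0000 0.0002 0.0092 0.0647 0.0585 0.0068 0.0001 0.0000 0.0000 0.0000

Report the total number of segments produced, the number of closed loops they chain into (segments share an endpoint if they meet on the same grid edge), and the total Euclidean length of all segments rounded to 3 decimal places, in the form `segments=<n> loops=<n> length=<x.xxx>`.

segments=8 loops=1 length=6.462

cell (2,2): code 0100 → (2.392,3.000)–(3.000,2.420)
cell (2,3): code 1100 → (2.457,4.000)–(2.392,3.000)
cell (2,4): code 1000 → (3.000,4.503)–(2.457,4.000)
cell (3,2): code 0110 → (3.000,2.420)–(4.000,2.658)
cell (3,4): code 1001 → (4.000,4.248)–(3.000,4.503)
cell (4,2): code 0010 → (4.000,2.658)–(4.323,3.000)
cell (4,3): code 0011 → (4.323,3.000)–(4.241,4.000)
cell (4,4): code 0001 → (4.241,4.000)–(4.000,4.248)
total: 8 segments, chained into 1 closed loop(s), length Σ = 6.461763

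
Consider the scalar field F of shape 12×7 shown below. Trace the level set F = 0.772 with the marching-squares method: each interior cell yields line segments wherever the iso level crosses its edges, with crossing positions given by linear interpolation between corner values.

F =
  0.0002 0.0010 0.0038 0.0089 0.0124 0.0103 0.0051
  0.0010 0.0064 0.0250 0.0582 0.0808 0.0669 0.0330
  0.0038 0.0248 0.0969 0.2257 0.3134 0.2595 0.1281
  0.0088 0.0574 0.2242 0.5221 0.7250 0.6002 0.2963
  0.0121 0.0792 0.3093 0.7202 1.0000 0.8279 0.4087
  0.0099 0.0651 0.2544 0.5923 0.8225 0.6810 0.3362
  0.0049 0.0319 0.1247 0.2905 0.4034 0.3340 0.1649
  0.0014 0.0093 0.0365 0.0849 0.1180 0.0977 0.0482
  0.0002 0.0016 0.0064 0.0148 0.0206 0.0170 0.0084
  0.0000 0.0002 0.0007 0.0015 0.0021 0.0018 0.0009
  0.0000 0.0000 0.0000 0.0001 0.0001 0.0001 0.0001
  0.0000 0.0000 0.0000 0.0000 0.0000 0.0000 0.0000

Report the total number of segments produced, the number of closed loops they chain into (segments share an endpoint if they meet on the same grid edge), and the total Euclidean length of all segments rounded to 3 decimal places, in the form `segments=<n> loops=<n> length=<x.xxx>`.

segments=8 loops=1 length=5.687

cell (3,3): code 0100 → (3.171,4.000)–(4.000,3.185)
cell (3,4): code 1100 → (3.755,5.000)–(3.171,4.000)
cell (3,5): code 1000 → (4.000,5.133)–(3.755,5.000)
cell (4,3): code 0110 → (4.000,3.185)–(5.000,3.781)
cell (4,4): code 1011 → (5.000,4.357)–(4.381,5.000)
cell (4,5): code 0001 → (4.381,5.000)–(4.000,5.133)
cell (5,3): code 0010 → (5.000,3.781)–(5.120,4.000)
cell (5,4): code 0001 → (5.120,4.000)–(5.000,4.357)
total: 8 segments, chained into 1 closed loop(s), length Σ = 5.686713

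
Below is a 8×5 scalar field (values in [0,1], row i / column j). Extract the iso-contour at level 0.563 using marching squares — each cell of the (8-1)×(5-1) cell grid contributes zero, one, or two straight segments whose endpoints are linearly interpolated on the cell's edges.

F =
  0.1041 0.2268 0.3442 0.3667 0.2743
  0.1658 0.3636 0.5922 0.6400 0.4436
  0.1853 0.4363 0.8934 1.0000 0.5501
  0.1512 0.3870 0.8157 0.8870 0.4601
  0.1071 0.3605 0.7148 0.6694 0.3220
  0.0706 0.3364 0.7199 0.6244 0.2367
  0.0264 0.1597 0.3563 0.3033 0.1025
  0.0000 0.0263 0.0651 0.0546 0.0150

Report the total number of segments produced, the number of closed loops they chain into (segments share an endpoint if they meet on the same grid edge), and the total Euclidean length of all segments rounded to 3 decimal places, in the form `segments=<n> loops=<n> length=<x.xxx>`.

segments=14 loops=1 length=12.013

cell (0,1): code 0100 → (0.882,2.000)–(1.000,1.872)
cell (0,2): code 1100 → (0.718,3.000)–(0.882,2.000)
cell (0,3): code 1000 → (1.000,3.392)–(0.718,3.000)
cell (1,1): code 0110 → (1.000,1.872)–(2.000,1.277)
cell (1,3): code 1001 → (2.000,3.971)–(1.000,3.392)
cell (2,1): code 0110 → (2.000,1.277)–(3.000,1.411)
cell (2,3): code 1001 → (3.000,3.759)–(2.000,3.971)
cell (3,1): code 0110 → (3.000,1.411)–(4.000,1.572)
cell (3,3): code 1001 → (4.000,3.306)–(3.000,3.759)
cell (4,1): code 0110 → (4.000,1.572)–(5.000,1.591)
cell (4,3): code 1001 → (5.000,3.158)–(4.000,3.306)
cell (5,1): code 0010 → (5.000,1.591)–(5.432,2.000)
cell (5,2): code 0011 → (5.432,2.000)–(5.191,3.000)
cell (5,3): code 0001 → (5.191,3.000)–(5.000,3.158)
total: 14 segments, chained into 1 closed loop(s), length Σ = 12.013378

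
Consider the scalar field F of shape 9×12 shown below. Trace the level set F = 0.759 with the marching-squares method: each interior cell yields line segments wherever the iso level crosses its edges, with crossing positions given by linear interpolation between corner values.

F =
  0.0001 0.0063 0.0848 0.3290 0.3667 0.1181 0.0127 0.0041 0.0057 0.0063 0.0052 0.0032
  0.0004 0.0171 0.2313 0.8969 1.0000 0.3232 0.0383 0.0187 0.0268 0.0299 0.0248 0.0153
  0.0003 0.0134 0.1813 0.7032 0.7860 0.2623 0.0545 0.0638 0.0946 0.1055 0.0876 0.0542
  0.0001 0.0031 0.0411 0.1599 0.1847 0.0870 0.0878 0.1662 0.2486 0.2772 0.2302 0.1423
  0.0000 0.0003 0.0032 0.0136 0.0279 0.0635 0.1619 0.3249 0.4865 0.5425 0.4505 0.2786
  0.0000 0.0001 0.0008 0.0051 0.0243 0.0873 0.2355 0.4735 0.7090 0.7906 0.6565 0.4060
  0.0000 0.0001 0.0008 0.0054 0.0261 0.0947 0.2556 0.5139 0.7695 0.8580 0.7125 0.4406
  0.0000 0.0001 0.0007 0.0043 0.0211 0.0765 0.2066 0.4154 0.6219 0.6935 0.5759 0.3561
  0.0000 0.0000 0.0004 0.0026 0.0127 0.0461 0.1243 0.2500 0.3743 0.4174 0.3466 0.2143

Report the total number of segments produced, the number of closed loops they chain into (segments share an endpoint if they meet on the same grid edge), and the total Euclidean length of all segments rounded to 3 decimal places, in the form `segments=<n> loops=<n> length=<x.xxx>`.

segments=16 loops=2 length=9.867

cell (0,2): code 0100 → (0.757,3.000)–(1.000,2.793)
cell (0,3): code 1100 → (0.619,4.000)–(0.757,3.000)
cell (0,4): code 1000 → (1.000,4.356)–(0.619,4.000)
cell (1,2): code 0010 → (1.000,2.793)–(1.712,3.000)
cell (1,3): code 0111 → (1.712,3.000)–(2.000,3.674)
cell (1,4): code 1001 → (2.000,4.052)–(1.000,4.356)
cell (2,3): code 0010 → (2.000,3.674)–(2.045,4.000)
cell (2,4): code 0001 → (2.045,4.000)–(2.000,4.052)
cell (4,8): code 0100 → (4.873,9.000)–(5.000,8.613)
cell (4,9): code 1000 → (5.000,9.236)–(4.873,9.000)
cell (5,7): code 0100 → (5.826,8.000)–(6.000,7.959)
cell (5,8): code 1110 → (5.000,8.613)–(5.826,8.000)
cell (5,9): code 1001 → (6.000,9.680)–(5.000,9.236)
cell (6,7): code 0010 → (6.000,7.959)–(6.071,8.000)
cell (6,8): code 0011 → (6.071,8.000)–(6.602,9.000)
cell (6,9): code 0001 → (6.602,9.000)–(6.000,9.680)
total: 16 segments, chained into 2 closed loop(s), length Σ = 9.866801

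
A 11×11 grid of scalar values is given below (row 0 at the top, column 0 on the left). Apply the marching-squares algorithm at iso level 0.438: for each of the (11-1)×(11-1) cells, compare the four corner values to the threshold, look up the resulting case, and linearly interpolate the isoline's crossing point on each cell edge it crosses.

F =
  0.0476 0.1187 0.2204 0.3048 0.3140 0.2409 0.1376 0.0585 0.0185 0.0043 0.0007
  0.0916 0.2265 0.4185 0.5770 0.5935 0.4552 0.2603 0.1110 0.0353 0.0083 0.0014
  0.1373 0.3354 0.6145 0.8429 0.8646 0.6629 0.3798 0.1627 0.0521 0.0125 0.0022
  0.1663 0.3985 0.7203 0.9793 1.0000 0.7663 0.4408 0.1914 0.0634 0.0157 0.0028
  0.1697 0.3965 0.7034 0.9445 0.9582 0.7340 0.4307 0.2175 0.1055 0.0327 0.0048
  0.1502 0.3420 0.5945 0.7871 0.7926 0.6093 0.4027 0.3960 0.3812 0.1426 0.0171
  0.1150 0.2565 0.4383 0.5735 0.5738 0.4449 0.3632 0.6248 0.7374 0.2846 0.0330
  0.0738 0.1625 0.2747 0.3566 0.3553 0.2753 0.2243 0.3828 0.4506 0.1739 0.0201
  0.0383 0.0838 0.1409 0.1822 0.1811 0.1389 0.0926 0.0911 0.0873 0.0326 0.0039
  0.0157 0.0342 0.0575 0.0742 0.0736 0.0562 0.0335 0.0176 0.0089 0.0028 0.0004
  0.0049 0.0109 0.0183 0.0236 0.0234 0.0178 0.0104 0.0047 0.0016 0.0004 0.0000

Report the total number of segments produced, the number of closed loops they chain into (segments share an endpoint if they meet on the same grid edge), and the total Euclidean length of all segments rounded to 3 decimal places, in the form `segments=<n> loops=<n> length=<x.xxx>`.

cell (0,2): code 0100 → (0.489,3.000)–(1.000,2.123)
cell (0,3): code 1100 → (0.444,4.000)–(0.489,3.000)
cell (0,4): code 1100 → (0.920,5.000)–(0.444,4.000)
cell (0,5): code 1000 → (1.000,5.088)–(0.920,5.000)
cell (1,1): code 0100 → (1.099,2.000)–(2.000,1.368)
cell (1,2): code 1110 → (1.000,2.123)–(1.099,2.000)
cell (1,5): code 1001 → (2.000,5.794)–(1.000,5.088)
cell (2,1): code 0110 → (2.000,1.368)–(3.000,1.123)
cell (2,5): code 1101 → (2.954,6.000)–(2.000,5.794)
cell (2,6): code 1000 → (3.000,6.011)–(2.954,6.000)
cell (3,1): code 0110 → (3.000,1.123)–(4.000,1.135)
cell (3,5): code 1011 → (4.000,5.976)–(3.277,6.000)
cell (3,6): code 0001 → (3.277,6.000)–(3.000,6.011)
cell (4,1): code 0110 → (4.000,1.135)–(5.000,1.380)
cell (4,5): code 1001 → (5.000,5.829)–(4.000,5.976)
cell (5,1): code 0110 → (5.000,1.380)–(6.000,1.998)
cell (5,5): code 1001 → (6.000,5.084)–(5.000,5.829)
cell (5,6): code 0100 → (5.184,7.000)–(6.000,6.286)
cell (5,7): code 1100 → (5.159,8.000)–(5.184,7.000)
cell (5,8): code 1000 → (6.000,8.661)–(5.159,8.000)
cell (6,1): code 0010 → (6.000,1.998)–(6.002,2.000)
cell (6,2): code 0011 → (6.002,2.000)–(6.625,3.000)
cell (6,3): code 0011 → (6.625,3.000)–(6.622,4.000)
cell (6,4): code 0011 → (6.622,4.000)–(6.041,5.000)
cell (6,5): code 0001 → (6.041,5.000)–(6.000,5.084)
cell (6,6): code 0010 → (6.000,6.286)–(6.772,7.000)
cell (6,7): code 0111 → (6.772,7.000)–(7.000,7.814)
cell (6,8): code 1001 → (7.000,8.046)–(6.000,8.661)
cell (7,7): code 0010 → (7.000,7.814)–(7.035,8.000)
cell (7,8): code 0001 → (7.035,8.000)–(7.000,8.046)
total: 30 segments, chained into 2 closed loop(s), length Σ = 24.144566

segments=30 loops=2 length=24.145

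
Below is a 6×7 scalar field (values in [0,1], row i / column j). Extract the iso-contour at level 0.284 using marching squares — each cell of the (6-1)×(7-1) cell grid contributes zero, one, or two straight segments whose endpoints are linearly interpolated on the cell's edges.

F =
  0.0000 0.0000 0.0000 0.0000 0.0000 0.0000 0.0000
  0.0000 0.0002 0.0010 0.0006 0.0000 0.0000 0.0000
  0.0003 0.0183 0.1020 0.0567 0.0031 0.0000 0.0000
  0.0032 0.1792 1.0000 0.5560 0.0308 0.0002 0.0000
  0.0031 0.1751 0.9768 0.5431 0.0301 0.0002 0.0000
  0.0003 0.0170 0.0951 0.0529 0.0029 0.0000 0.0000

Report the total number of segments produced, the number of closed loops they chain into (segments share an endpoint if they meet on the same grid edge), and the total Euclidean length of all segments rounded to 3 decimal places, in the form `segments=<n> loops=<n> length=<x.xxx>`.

segments=8 loops=1 length=7.897

cell (2,1): code 0100 → (2.203,2.000)–(3.000,1.128)
cell (2,2): code 1100 → (2.455,3.000)–(2.203,2.000)
cell (2,3): code 1000 → (3.000,3.518)–(2.455,3.000)
cell (3,1): code 0110 → (3.000,1.128)–(4.000,1.136)
cell (3,3): code 1001 → (4.000,3.505)–(3.000,3.518)
cell (4,1): code 0010 → (4.000,1.136)–(4.786,2.000)
cell (4,2): code 0011 → (4.786,2.000)–(4.529,3.000)
cell (4,3): code 0001 → (4.529,3.000)–(4.000,3.505)
total: 8 segments, chained into 1 closed loop(s), length Σ = 7.896585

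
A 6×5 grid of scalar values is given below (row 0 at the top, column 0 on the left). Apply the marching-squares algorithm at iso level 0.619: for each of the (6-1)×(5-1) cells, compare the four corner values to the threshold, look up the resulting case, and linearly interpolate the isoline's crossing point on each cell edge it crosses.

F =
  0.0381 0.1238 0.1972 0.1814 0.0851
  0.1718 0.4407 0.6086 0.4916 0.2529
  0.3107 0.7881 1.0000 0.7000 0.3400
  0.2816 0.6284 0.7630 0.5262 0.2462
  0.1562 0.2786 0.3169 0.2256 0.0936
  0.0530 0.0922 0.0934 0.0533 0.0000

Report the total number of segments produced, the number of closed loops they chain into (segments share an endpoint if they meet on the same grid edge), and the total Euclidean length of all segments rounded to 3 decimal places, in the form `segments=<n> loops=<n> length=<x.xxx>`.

segments=10 loops=1 length=7.323

cell (1,0): code 0100 → (1.513,1.000)–(2.000,0.646)
cell (1,1): code 1100 → (1.027,2.000)–(1.513,1.000)
cell (1,2): code 1100 → (1.611,3.000)–(1.027,2.000)
cell (1,3): code 1000 → (2.000,3.225)–(1.611,3.000)
cell (2,0): code 0110 → (2.000,0.646)–(3.000,0.973)
cell (2,2): code 1011 → (3.000,2.608)–(2.466,3.000)
cell (2,3): code 0001 → (2.466,3.000)–(2.000,3.225)
cell (3,0): code 0010 → (3.000,0.973)–(3.027,1.000)
cell (3,1): code 0011 → (3.027,1.000)–(3.323,2.000)
cell (3,2): code 0001 → (3.323,2.000)–(3.000,2.608)
total: 10 segments, chained into 1 closed loop(s), length Σ = 7.323154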